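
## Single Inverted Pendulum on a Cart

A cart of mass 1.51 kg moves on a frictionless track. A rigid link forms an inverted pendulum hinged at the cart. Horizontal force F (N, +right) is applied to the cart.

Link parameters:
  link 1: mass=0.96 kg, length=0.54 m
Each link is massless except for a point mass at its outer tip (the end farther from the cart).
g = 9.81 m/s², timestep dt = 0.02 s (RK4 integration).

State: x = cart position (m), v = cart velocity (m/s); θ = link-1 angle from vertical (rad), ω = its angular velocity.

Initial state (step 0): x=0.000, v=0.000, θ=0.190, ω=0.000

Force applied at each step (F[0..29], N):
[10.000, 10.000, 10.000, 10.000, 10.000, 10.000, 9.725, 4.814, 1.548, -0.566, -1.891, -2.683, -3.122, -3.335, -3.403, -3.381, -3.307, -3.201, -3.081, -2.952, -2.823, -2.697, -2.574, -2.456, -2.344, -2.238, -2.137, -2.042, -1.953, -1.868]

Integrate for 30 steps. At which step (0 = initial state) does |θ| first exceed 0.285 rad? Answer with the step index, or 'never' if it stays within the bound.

apply F[0]=+10.000 → step 1: x=0.001, v=0.107, θ=0.189, ω=-0.126
apply F[1]=+10.000 → step 2: x=0.004, v=0.214, θ=0.185, ω=-0.254
apply F[2]=+10.000 → step 3: x=0.010, v=0.322, θ=0.179, ω=-0.385
apply F[3]=+10.000 → step 4: x=0.017, v=0.432, θ=0.170, ω=-0.521
apply F[4]=+10.000 → step 5: x=0.027, v=0.543, θ=0.158, ω=-0.665
apply F[5]=+10.000 → step 6: x=0.039, v=0.656, θ=0.143, ω=-0.817
apply F[6]=+9.725 → step 7: x=0.053, v=0.767, θ=0.125, ω=-0.973
apply F[7]=+4.814 → step 8: x=0.069, v=0.817, θ=0.105, ω=-1.023
apply F[8]=+1.548 → step 9: x=0.085, v=0.827, θ=0.085, ω=-1.006
apply F[9]=-0.566 → step 10: x=0.102, v=0.810, θ=0.065, ω=-0.949
apply F[10]=-1.891 → step 11: x=0.118, v=0.779, θ=0.047, ω=-0.870
apply F[11]=-2.683 → step 12: x=0.133, v=0.739, θ=0.031, ω=-0.782
apply F[12]=-3.122 → step 13: x=0.147, v=0.694, θ=0.016, ω=-0.692
apply F[13]=-3.335 → step 14: x=0.161, v=0.649, θ=0.003, ω=-0.605
apply F[14]=-3.403 → step 15: x=0.173, v=0.604, θ=-0.008, ω=-0.523
apply F[15]=-3.381 → step 16: x=0.185, v=0.561, θ=-0.018, ω=-0.448
apply F[16]=-3.307 → step 17: x=0.196, v=0.520, θ=-0.026, ω=-0.380
apply F[17]=-3.201 → step 18: x=0.206, v=0.482, θ=-0.033, ω=-0.319
apply F[18]=-3.081 → step 19: x=0.215, v=0.445, θ=-0.039, ω=-0.266
apply F[19]=-2.952 → step 20: x=0.223, v=0.411, θ=-0.044, ω=-0.218
apply F[20]=-2.823 → step 21: x=0.231, v=0.380, θ=-0.048, ω=-0.176
apply F[21]=-2.697 → step 22: x=0.239, v=0.350, θ=-0.051, ω=-0.140
apply F[22]=-2.574 → step 23: x=0.245, v=0.323, θ=-0.054, ω=-0.108
apply F[23]=-2.456 → step 24: x=0.252, v=0.297, θ=-0.055, ω=-0.080
apply F[24]=-2.344 → step 25: x=0.257, v=0.273, θ=-0.057, ω=-0.056
apply F[25]=-2.238 → step 26: x=0.263, v=0.251, θ=-0.058, ω=-0.035
apply F[26]=-2.137 → step 27: x=0.267, v=0.230, θ=-0.058, ω=-0.018
apply F[27]=-2.042 → step 28: x=0.272, v=0.210, θ=-0.058, ω=-0.002
apply F[28]=-1.953 → step 29: x=0.276, v=0.191, θ=-0.058, ω=0.011
apply F[29]=-1.868 → step 30: x=0.279, v=0.174, θ=-0.058, ω=0.022
max |θ| = 0.190 ≤ 0.285 over all 31 states.

Answer: never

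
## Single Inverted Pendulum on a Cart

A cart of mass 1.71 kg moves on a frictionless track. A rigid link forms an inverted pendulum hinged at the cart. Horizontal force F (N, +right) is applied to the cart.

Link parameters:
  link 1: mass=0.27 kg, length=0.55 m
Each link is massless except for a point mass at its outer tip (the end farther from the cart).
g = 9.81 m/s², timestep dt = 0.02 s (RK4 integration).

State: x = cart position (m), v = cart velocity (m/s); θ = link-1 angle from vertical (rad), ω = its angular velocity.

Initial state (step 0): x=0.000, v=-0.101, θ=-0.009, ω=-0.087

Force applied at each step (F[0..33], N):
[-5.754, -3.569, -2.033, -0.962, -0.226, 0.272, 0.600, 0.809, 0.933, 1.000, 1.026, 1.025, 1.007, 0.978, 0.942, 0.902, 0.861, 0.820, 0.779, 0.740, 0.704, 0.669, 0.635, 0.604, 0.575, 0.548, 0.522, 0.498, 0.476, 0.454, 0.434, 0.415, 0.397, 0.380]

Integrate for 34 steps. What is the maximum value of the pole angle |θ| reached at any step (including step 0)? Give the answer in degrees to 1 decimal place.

Answer: 1.4°

Derivation:
apply F[0]=-5.754 → step 1: x=-0.003, v=-0.168, θ=-0.010, ω=0.031
apply F[1]=-3.569 → step 2: x=-0.006, v=-0.209, θ=-0.008, ω=0.104
apply F[2]=-2.033 → step 3: x=-0.011, v=-0.233, θ=-0.006, ω=0.144
apply F[3]=-0.962 → step 4: x=-0.016, v=-0.244, θ=-0.003, ω=0.163
apply F[4]=-0.226 → step 5: x=-0.021, v=-0.247, θ=0.001, ω=0.167
apply F[5]=+0.272 → step 6: x=-0.025, v=-0.244, θ=0.004, ω=0.162
apply F[6]=+0.600 → step 7: x=-0.030, v=-0.237, θ=0.007, ω=0.152
apply F[7]=+0.809 → step 8: x=-0.035, v=-0.228, θ=0.010, ω=0.138
apply F[8]=+0.933 → step 9: x=-0.039, v=-0.217, θ=0.013, ω=0.123
apply F[9]=+1.000 → step 10: x=-0.044, v=-0.206, θ=0.015, ω=0.107
apply F[10]=+1.026 → step 11: x=-0.048, v=-0.194, θ=0.017, ω=0.092
apply F[11]=+1.025 → step 12: x=-0.051, v=-0.183, θ=0.019, ω=0.078
apply F[12]=+1.007 → step 13: x=-0.055, v=-0.172, θ=0.020, ω=0.064
apply F[13]=+0.978 → step 14: x=-0.058, v=-0.161, θ=0.021, ω=0.052
apply F[14]=+0.942 → step 15: x=-0.061, v=-0.150, θ=0.022, ω=0.041
apply F[15]=+0.902 → step 16: x=-0.064, v=-0.141, θ=0.023, ω=0.031
apply F[16]=+0.861 → step 17: x=-0.067, v=-0.131, θ=0.023, ω=0.022
apply F[17]=+0.820 → step 18: x=-0.070, v=-0.122, θ=0.024, ω=0.014
apply F[18]=+0.779 → step 19: x=-0.072, v=-0.114, θ=0.024, ω=0.007
apply F[19]=+0.740 → step 20: x=-0.074, v=-0.106, θ=0.024, ω=0.002
apply F[20]=+0.704 → step 21: x=-0.076, v=-0.099, θ=0.024, ω=-0.003
apply F[21]=+0.669 → step 22: x=-0.078, v=-0.092, θ=0.024, ω=-0.008
apply F[22]=+0.635 → step 23: x=-0.080, v=-0.085, θ=0.024, ω=-0.012
apply F[23]=+0.604 → step 24: x=-0.081, v=-0.079, θ=0.023, ω=-0.015
apply F[24]=+0.575 → step 25: x=-0.083, v=-0.073, θ=0.023, ω=-0.017
apply F[25]=+0.548 → step 26: x=-0.084, v=-0.067, θ=0.023, ω=-0.020
apply F[26]=+0.522 → step 27: x=-0.086, v=-0.061, θ=0.022, ω=-0.021
apply F[27]=+0.498 → step 28: x=-0.087, v=-0.056, θ=0.022, ω=-0.023
apply F[28]=+0.476 → step 29: x=-0.088, v=-0.051, θ=0.021, ω=-0.024
apply F[29]=+0.454 → step 30: x=-0.089, v=-0.047, θ=0.021, ω=-0.025
apply F[30]=+0.434 → step 31: x=-0.090, v=-0.042, θ=0.020, ω=-0.026
apply F[31]=+0.415 → step 32: x=-0.091, v=-0.038, θ=0.020, ω=-0.026
apply F[32]=+0.397 → step 33: x=-0.091, v=-0.034, θ=0.019, ω=-0.027
apply F[33]=+0.380 → step 34: x=-0.092, v=-0.030, θ=0.019, ω=-0.027
Max |angle| over trajectory = 0.024 rad = 1.4°.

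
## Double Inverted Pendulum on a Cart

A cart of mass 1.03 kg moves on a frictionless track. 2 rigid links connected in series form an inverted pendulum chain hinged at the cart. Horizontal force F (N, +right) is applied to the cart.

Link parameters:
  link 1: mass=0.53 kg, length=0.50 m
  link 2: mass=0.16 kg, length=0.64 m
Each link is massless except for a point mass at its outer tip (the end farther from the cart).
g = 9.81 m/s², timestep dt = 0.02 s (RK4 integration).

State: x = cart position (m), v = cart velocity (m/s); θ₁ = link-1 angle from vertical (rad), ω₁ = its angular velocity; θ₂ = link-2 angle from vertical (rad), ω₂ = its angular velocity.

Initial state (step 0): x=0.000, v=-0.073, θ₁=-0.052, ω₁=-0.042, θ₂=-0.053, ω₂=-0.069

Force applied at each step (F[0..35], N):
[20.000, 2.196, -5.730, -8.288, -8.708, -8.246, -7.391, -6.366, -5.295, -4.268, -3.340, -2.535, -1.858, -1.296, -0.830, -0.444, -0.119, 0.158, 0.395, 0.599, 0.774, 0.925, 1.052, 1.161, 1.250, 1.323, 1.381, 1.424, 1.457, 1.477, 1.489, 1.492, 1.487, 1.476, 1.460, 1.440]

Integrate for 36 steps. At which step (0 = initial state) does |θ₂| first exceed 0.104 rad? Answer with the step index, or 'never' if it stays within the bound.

apply F[0]=+20.000 → step 1: x=0.002, v=0.322, θ₁=-0.061, ω₁=-0.852, θ₂=-0.054, ω₂=-0.069
apply F[1]=+2.196 → step 2: x=0.009, v=0.373, θ₁=-0.079, ω₁=-0.983, θ₂=-0.056, ω₂=-0.063
apply F[2]=-5.730 → step 3: x=0.016, v=0.273, θ₁=-0.097, ω₁=-0.823, θ₂=-0.057, ω₂=-0.050
apply F[3]=-8.288 → step 4: x=0.020, v=0.127, θ₁=-0.111, ω₁=-0.579, θ₂=-0.058, ω₂=-0.030
apply F[4]=-8.708 → step 5: x=0.021, v=-0.026, θ₁=-0.120, ω₁=-0.328, θ₂=-0.058, ω₂=-0.005
apply F[5]=-8.246 → step 6: x=0.019, v=-0.169, θ₁=-0.125, ω₁=-0.101, θ₂=-0.058, ω₂=0.023
apply F[6]=-7.391 → step 7: x=0.014, v=-0.295, θ₁=-0.125, ω₁=0.092, θ₂=-0.057, ω₂=0.051
apply F[7]=-6.366 → step 8: x=0.007, v=-0.401, θ₁=-0.121, ω₁=0.246, θ₂=-0.056, ω₂=0.079
apply F[8]=-5.295 → step 9: x=-0.002, v=-0.488, θ₁=-0.115, ω₁=0.364, θ₂=-0.054, ω₂=0.106
apply F[9]=-4.268 → step 10: x=-0.012, v=-0.556, θ₁=-0.107, ω₁=0.449, θ₂=-0.052, ω₂=0.130
apply F[10]=-3.340 → step 11: x=-0.024, v=-0.607, θ₁=-0.098, ω₁=0.504, θ₂=-0.049, ω₂=0.151
apply F[11]=-2.535 → step 12: x=-0.036, v=-0.644, θ₁=-0.087, ω₁=0.537, θ₂=-0.046, ω₂=0.169
apply F[12]=-1.858 → step 13: x=-0.049, v=-0.670, θ₁=-0.076, ω₁=0.551, θ₂=-0.042, ω₂=0.184
apply F[13]=-1.296 → step 14: x=-0.063, v=-0.686, θ₁=-0.065, ω₁=0.551, θ₂=-0.038, ω₂=0.196
apply F[14]=-0.830 → step 15: x=-0.077, v=-0.694, θ₁=-0.054, ω₁=0.542, θ₂=-0.034, ω₂=0.205
apply F[15]=-0.444 → step 16: x=-0.091, v=-0.696, θ₁=-0.044, ω₁=0.525, θ₂=-0.030, ω₂=0.212
apply F[16]=-0.119 → step 17: x=-0.104, v=-0.694, θ₁=-0.033, ω₁=0.504, θ₂=-0.026, ω₂=0.216
apply F[17]=+0.158 → step 18: x=-0.118, v=-0.687, θ₁=-0.024, ω₁=0.478, θ₂=-0.021, ω₂=0.218
apply F[18]=+0.395 → step 19: x=-0.132, v=-0.677, θ₁=-0.014, ω₁=0.451, θ₂=-0.017, ω₂=0.218
apply F[19]=+0.599 → step 20: x=-0.145, v=-0.664, θ₁=-0.006, ω₁=0.421, θ₂=-0.013, ω₂=0.216
apply F[20]=+0.774 → step 21: x=-0.158, v=-0.649, θ₁=0.002, ω₁=0.391, θ₂=-0.008, ω₂=0.212
apply F[21]=+0.925 → step 22: x=-0.171, v=-0.631, θ₁=0.010, ω₁=0.361, θ₂=-0.004, ω₂=0.207
apply F[22]=+1.052 → step 23: x=-0.184, v=-0.613, θ₁=0.017, ω₁=0.331, θ₂=-0.000, ω₂=0.201
apply F[23]=+1.161 → step 24: x=-0.196, v=-0.593, θ₁=0.023, ω₁=0.301, θ₂=0.004, ω₂=0.194
apply F[24]=+1.250 → step 25: x=-0.207, v=-0.572, θ₁=0.029, ω₁=0.272, θ₂=0.008, ω₂=0.186
apply F[25]=+1.323 → step 26: x=-0.219, v=-0.550, θ₁=0.034, ω₁=0.244, θ₂=0.011, ω₂=0.177
apply F[26]=+1.381 → step 27: x=-0.229, v=-0.528, θ₁=0.039, ω₁=0.217, θ₂=0.015, ω₂=0.167
apply F[27]=+1.424 → step 28: x=-0.240, v=-0.506, θ₁=0.043, ω₁=0.191, θ₂=0.018, ω₂=0.158
apply F[28]=+1.457 → step 29: x=-0.250, v=-0.484, θ₁=0.046, ω₁=0.167, θ₂=0.021, ω₂=0.148
apply F[29]=+1.477 → step 30: x=-0.259, v=-0.461, θ₁=0.049, ω₁=0.144, θ₂=0.024, ω₂=0.137
apply F[30]=+1.489 → step 31: x=-0.268, v=-0.439, θ₁=0.052, ω₁=0.122, θ₂=0.026, ω₂=0.127
apply F[31]=+1.492 → step 32: x=-0.277, v=-0.417, θ₁=0.054, ω₁=0.102, θ₂=0.029, ω₂=0.117
apply F[32]=+1.487 → step 33: x=-0.285, v=-0.396, θ₁=0.056, ω₁=0.084, θ₂=0.031, ω₂=0.107
apply F[33]=+1.476 → step 34: x=-0.292, v=-0.374, θ₁=0.058, ω₁=0.067, θ₂=0.033, ω₂=0.097
apply F[34]=+1.460 → step 35: x=-0.300, v=-0.354, θ₁=0.059, ω₁=0.051, θ₂=0.035, ω₂=0.087
apply F[35]=+1.440 → step 36: x=-0.307, v=-0.334, θ₁=0.060, ω₁=0.037, θ₂=0.037, ω₂=0.078
max |θ₂| = 0.058 ≤ 0.104 over all 37 states.

Answer: never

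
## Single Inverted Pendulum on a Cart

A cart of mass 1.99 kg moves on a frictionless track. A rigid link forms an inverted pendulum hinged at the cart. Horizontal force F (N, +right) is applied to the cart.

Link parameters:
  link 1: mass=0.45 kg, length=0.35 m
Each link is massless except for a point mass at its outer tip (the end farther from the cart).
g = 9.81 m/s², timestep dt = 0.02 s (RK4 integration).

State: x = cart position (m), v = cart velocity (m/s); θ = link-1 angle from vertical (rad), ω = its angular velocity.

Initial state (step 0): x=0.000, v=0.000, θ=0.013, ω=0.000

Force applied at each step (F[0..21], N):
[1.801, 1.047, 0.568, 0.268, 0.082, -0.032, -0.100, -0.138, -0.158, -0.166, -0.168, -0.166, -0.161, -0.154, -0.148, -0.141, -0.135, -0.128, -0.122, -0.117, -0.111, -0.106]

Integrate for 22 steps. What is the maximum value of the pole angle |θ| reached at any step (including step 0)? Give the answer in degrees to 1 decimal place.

Answer: 0.7°

Derivation:
apply F[0]=+1.801 → step 1: x=0.000, v=0.018, θ=0.013, ω=-0.043
apply F[1]=+1.047 → step 2: x=0.001, v=0.028, θ=0.011, ω=-0.065
apply F[2]=+0.568 → step 3: x=0.001, v=0.033, θ=0.010, ω=-0.074
apply F[3]=+0.268 → step 4: x=0.002, v=0.035, θ=0.009, ω=-0.075
apply F[4]=+0.082 → step 5: x=0.003, v=0.035, θ=0.007, ω=-0.072
apply F[5]=-0.032 → step 6: x=0.003, v=0.035, θ=0.006, ω=-0.066
apply F[6]=-0.100 → step 7: x=0.004, v=0.034, θ=0.005, ω=-0.060
apply F[7]=-0.138 → step 8: x=0.005, v=0.032, θ=0.003, ω=-0.053
apply F[8]=-0.158 → step 9: x=0.005, v=0.030, θ=0.002, ω=-0.047
apply F[9]=-0.166 → step 10: x=0.006, v=0.029, θ=0.002, ω=-0.041
apply F[10]=-0.168 → step 11: x=0.006, v=0.027, θ=0.001, ω=-0.035
apply F[11]=-0.166 → step 12: x=0.007, v=0.025, θ=0.000, ω=-0.030
apply F[12]=-0.161 → step 13: x=0.007, v=0.024, θ=-0.000, ω=-0.025
apply F[13]=-0.154 → step 14: x=0.008, v=0.022, θ=-0.001, ω=-0.021
apply F[14]=-0.148 → step 15: x=0.008, v=0.021, θ=-0.001, ω=-0.018
apply F[15]=-0.141 → step 16: x=0.009, v=0.019, θ=-0.002, ω=-0.015
apply F[16]=-0.135 → step 17: x=0.009, v=0.018, θ=-0.002, ω=-0.012
apply F[17]=-0.128 → step 18: x=0.009, v=0.017, θ=-0.002, ω=-0.010
apply F[18]=-0.122 → step 19: x=0.010, v=0.016, θ=-0.002, ω=-0.008
apply F[19]=-0.117 → step 20: x=0.010, v=0.015, θ=-0.002, ω=-0.006
apply F[20]=-0.111 → step 21: x=0.010, v=0.014, θ=-0.003, ω=-0.005
apply F[21]=-0.106 → step 22: x=0.011, v=0.013, θ=-0.003, ω=-0.003
Max |angle| over trajectory = 0.013 rad = 0.7°.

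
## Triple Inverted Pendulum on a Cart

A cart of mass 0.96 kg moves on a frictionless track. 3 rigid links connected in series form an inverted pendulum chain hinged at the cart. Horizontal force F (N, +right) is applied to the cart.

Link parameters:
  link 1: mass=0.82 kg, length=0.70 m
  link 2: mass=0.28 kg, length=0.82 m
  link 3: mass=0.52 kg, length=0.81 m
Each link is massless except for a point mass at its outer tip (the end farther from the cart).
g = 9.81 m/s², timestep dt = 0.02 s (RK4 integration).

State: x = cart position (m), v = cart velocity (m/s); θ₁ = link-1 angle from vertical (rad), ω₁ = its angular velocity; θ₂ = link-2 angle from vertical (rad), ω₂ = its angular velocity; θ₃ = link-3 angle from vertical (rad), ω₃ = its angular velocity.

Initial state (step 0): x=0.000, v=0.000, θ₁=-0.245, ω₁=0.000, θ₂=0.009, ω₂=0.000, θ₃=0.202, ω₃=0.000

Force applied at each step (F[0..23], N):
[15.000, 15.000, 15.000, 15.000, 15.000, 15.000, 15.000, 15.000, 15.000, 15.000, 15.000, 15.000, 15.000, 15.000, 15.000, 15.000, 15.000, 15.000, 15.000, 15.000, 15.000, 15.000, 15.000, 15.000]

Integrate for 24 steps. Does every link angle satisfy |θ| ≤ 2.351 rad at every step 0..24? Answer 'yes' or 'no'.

apply F[0]=+15.000 → step 1: x=0.004, v=0.351, θ₁=-0.251, ω₁=-0.586, θ₂=0.009, ω₂=0.020, θ₃=0.203, ω₃=0.060
apply F[1]=+15.000 → step 2: x=0.014, v=0.699, θ₁=-0.268, ω₁=-1.166, θ₂=0.010, ω₂=0.039, θ₃=0.204, ω₃=0.111
apply F[2]=+15.000 → step 3: x=0.031, v=1.038, θ₁=-0.297, ω₁=-1.731, θ₂=0.011, ω₂=0.056, θ₃=0.207, ω₃=0.148
apply F[3]=+15.000 → step 4: x=0.055, v=1.364, θ₁=-0.337, ω₁=-2.270, θ₂=0.012, ω₂=0.066, θ₃=0.210, ω₃=0.163
apply F[4]=+15.000 → step 5: x=0.086, v=1.669, θ₁=-0.388, ω₁=-2.771, θ₂=0.013, ω₂=0.060, θ₃=0.213, ω₃=0.156
apply F[5]=+15.000 → step 6: x=0.122, v=1.947, θ₁=-0.448, ω₁=-3.223, θ₂=0.014, ω₂=0.029, θ₃=0.216, ω₃=0.125
apply F[6]=+15.000 → step 7: x=0.164, v=2.194, θ₁=-0.517, ω₁=-3.618, θ₂=0.014, ω₂=-0.036, θ₃=0.218, ω₃=0.075
apply F[7]=+15.000 → step 8: x=0.210, v=2.407, θ₁=-0.592, ω₁=-3.956, θ₂=0.012, ω₂=-0.140, θ₃=0.219, ω₃=0.009
apply F[8]=+15.000 → step 9: x=0.260, v=2.586, θ₁=-0.674, ω₁=-4.242, θ₂=0.008, ω₂=-0.286, θ₃=0.219, ω₃=-0.066
apply F[9]=+15.000 → step 10: x=0.313, v=2.733, θ₁=-0.762, ω₁=-4.484, θ₂=0.001, ω₂=-0.473, θ₃=0.216, ω₃=-0.147
apply F[10]=+15.000 → step 11: x=0.369, v=2.849, θ₁=-0.854, ω₁=-4.692, θ₂=-0.011, ω₂=-0.699, θ₃=0.213, ω₃=-0.231
apply F[11]=+15.000 → step 12: x=0.427, v=2.937, θ₁=-0.949, ω₁=-4.873, θ₂=-0.027, ω₂=-0.960, θ₃=0.207, ω₃=-0.318
apply F[12]=+15.000 → step 13: x=0.486, v=2.999, θ₁=-1.048, ω₁=-5.036, θ₂=-0.050, ω₂=-1.253, θ₃=0.200, ω₃=-0.407
apply F[13]=+15.000 → step 14: x=0.546, v=3.037, θ₁=-1.151, ω₁=-5.184, θ₂=-0.078, ω₂=-1.573, θ₃=0.191, ω₃=-0.502
apply F[14]=+15.000 → step 15: x=0.607, v=3.051, θ₁=-1.256, ω₁=-5.324, θ₂=-0.113, ω₂=-1.918, θ₃=0.180, ω₃=-0.603
apply F[15]=+15.000 → step 16: x=0.668, v=3.043, θ₁=-1.363, ω₁=-5.456, θ₂=-0.155, ω₂=-2.285, θ₃=0.167, ω₃=-0.715
apply F[16]=+15.000 → step 17: x=0.729, v=3.015, θ₁=-1.474, ω₁=-5.583, θ₂=-0.204, ω₂=-2.670, θ₃=0.151, ω₃=-0.843
apply F[17]=+15.000 → step 18: x=0.789, v=2.968, θ₁=-1.587, ω₁=-5.706, θ₂=-0.262, ω₂=-3.072, θ₃=0.133, ω₃=-0.992
apply F[18]=+15.000 → step 19: x=0.848, v=2.904, θ₁=-1.702, ω₁=-5.823, θ₂=-0.327, ω₂=-3.488, θ₃=0.111, ω₃=-1.170
apply F[19]=+15.000 → step 20: x=0.905, v=2.825, θ₁=-1.820, ω₁=-5.931, θ₂=-0.401, ω₂=-3.916, θ₃=0.086, ω₃=-1.385
apply F[20]=+15.000 → step 21: x=0.960, v=2.736, θ₁=-1.939, ω₁=-6.028, θ₂=-0.484, ω₂=-4.352, θ₃=0.056, ω₃=-1.647
apply F[21]=+15.000 → step 22: x=1.014, v=2.640, θ₁=-2.061, ω₁=-6.105, θ₂=-0.575, ω₂=-4.795, θ₃=0.019, ω₃=-1.967
apply F[22]=+15.000 → step 23: x=1.066, v=2.544, θ₁=-2.183, ω₁=-6.152, θ₂=-0.676, ω₂=-5.239, θ₃=-0.024, ω₃=-2.357
apply F[23]=+15.000 → step 24: x=1.116, v=2.458, θ₁=-2.306, ω₁=-6.151, θ₂=-0.785, ω₂=-5.677, θ₃=-0.075, ω₃=-2.830
Max |angle| over trajectory = 2.306 rad; bound = 2.351 → within bound.

Answer: yes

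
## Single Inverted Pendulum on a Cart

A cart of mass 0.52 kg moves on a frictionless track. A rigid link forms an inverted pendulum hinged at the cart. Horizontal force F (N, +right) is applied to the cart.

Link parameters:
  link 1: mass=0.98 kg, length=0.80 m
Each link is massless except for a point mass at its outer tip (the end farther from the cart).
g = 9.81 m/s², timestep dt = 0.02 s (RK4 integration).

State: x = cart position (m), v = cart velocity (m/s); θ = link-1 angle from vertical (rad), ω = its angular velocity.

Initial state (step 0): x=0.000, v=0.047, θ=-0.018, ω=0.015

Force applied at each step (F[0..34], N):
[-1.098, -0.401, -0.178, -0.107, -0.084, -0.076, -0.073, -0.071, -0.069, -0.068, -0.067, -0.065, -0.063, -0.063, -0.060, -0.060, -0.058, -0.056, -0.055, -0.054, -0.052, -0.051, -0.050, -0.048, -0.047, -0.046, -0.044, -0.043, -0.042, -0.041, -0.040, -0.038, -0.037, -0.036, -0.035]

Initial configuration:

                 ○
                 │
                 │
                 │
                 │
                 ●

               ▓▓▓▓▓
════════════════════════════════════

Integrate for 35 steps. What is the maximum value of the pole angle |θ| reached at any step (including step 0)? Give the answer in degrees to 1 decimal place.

apply F[0]=-1.098 → step 1: x=0.001, v=0.011, θ=-0.017, ω=0.055
apply F[1]=-0.401 → step 2: x=0.001, v=0.002, θ=-0.016, ω=0.063
apply F[2]=-0.178 → step 3: x=0.001, v=0.001, θ=-0.015, ω=0.060
apply F[3]=-0.107 → step 4: x=0.001, v=0.002, θ=-0.014, ω=0.055
apply F[4]=-0.084 → step 5: x=0.001, v=0.004, θ=-0.013, ω=0.050
apply F[5]=-0.076 → step 6: x=0.001, v=0.005, θ=-0.012, ω=0.045
apply F[6]=-0.073 → step 7: x=0.001, v=0.007, θ=-0.011, ω=0.041
apply F[7]=-0.071 → step 8: x=0.001, v=0.008, θ=-0.010, ω=0.037
apply F[8]=-0.069 → step 9: x=0.001, v=0.009, θ=-0.009, ω=0.033
apply F[9]=-0.068 → step 10: x=0.002, v=0.010, θ=-0.009, ω=0.030
apply F[10]=-0.067 → step 11: x=0.002, v=0.010, θ=-0.008, ω=0.027
apply F[11]=-0.065 → step 12: x=0.002, v=0.011, θ=-0.008, ω=0.024
apply F[12]=-0.063 → step 13: x=0.002, v=0.011, θ=-0.007, ω=0.022
apply F[13]=-0.063 → step 14: x=0.002, v=0.011, θ=-0.007, ω=0.020
apply F[14]=-0.060 → step 15: x=0.003, v=0.011, θ=-0.006, ω=0.018
apply F[15]=-0.060 → step 16: x=0.003, v=0.011, θ=-0.006, ω=0.017
apply F[16]=-0.058 → step 17: x=0.003, v=0.011, θ=-0.006, ω=0.015
apply F[17]=-0.056 → step 18: x=0.003, v=0.011, θ=-0.005, ω=0.014
apply F[18]=-0.055 → step 19: x=0.004, v=0.011, θ=-0.005, ω=0.013
apply F[19]=-0.054 → step 20: x=0.004, v=0.011, θ=-0.005, ω=0.012
apply F[20]=-0.052 → step 21: x=0.004, v=0.011, θ=-0.005, ω=0.011
apply F[21]=-0.051 → step 22: x=0.004, v=0.010, θ=-0.004, ω=0.010
apply F[22]=-0.050 → step 23: x=0.004, v=0.010, θ=-0.004, ω=0.010
apply F[23]=-0.048 → step 24: x=0.005, v=0.010, θ=-0.004, ω=0.009
apply F[24]=-0.047 → step 25: x=0.005, v=0.009, θ=-0.004, ω=0.008
apply F[25]=-0.046 → step 26: x=0.005, v=0.009, θ=-0.004, ω=0.008
apply F[26]=-0.044 → step 27: x=0.005, v=0.009, θ=-0.004, ω=0.007
apply F[27]=-0.043 → step 28: x=0.005, v=0.008, θ=-0.003, ω=0.007
apply F[28]=-0.042 → step 29: x=0.005, v=0.008, θ=-0.003, ω=0.007
apply F[29]=-0.041 → step 30: x=0.006, v=0.008, θ=-0.003, ω=0.006
apply F[30]=-0.040 → step 31: x=0.006, v=0.007, θ=-0.003, ω=0.006
apply F[31]=-0.038 → step 32: x=0.006, v=0.007, θ=-0.003, ω=0.006
apply F[32]=-0.037 → step 33: x=0.006, v=0.007, θ=-0.003, ω=0.005
apply F[33]=-0.036 → step 34: x=0.006, v=0.006, θ=-0.003, ω=0.005
apply F[34]=-0.035 → step 35: x=0.006, v=0.006, θ=-0.003, ω=0.005
Max |angle| over trajectory = 0.018 rad = 1.0°.

Answer: 1.0°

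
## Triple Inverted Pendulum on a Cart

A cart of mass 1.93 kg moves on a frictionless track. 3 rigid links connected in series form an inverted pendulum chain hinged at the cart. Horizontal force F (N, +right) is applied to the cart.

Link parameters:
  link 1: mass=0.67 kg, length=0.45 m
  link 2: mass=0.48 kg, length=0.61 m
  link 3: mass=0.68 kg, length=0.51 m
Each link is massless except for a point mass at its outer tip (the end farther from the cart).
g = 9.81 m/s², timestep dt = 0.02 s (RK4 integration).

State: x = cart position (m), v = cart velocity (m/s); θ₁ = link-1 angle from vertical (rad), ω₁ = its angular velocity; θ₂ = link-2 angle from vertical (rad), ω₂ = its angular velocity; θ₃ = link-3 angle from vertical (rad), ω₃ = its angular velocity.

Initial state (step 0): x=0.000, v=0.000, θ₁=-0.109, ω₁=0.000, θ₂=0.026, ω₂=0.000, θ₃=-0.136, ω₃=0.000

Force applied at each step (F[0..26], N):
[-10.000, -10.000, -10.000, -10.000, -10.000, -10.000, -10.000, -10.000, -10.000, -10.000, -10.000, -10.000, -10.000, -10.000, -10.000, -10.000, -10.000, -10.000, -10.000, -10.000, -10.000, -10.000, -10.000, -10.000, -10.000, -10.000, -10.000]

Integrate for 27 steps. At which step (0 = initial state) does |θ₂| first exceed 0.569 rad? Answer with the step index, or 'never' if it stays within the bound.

Answer: 17

Derivation:
apply F[0]=-10.000 → step 1: x=-0.001, v=-0.084, θ₁=-0.109, ω₁=0.039, θ₂=0.028, ω₂=0.187, θ₃=-0.137, ω₃=-0.145
apply F[1]=-10.000 → step 2: x=-0.003, v=-0.168, θ₁=-0.107, ω₁=0.078, θ₂=0.034, ω₂=0.378, θ₃=-0.142, ω₃=-0.295
apply F[2]=-10.000 → step 3: x=-0.008, v=-0.252, θ₁=-0.105, ω₁=0.117, θ₂=0.043, ω₂=0.576, θ₃=-0.149, ω₃=-0.453
apply F[3]=-10.000 → step 4: x=-0.013, v=-0.338, θ₁=-0.103, ω₁=0.157, θ₂=0.057, ω₂=0.784, θ₃=-0.160, ω₃=-0.623
apply F[4]=-10.000 → step 5: x=-0.021, v=-0.424, θ₁=-0.099, ω₁=0.197, θ₂=0.074, ω₂=1.003, θ₃=-0.174, ω₃=-0.805
apply F[5]=-10.000 → step 6: x=-0.030, v=-0.512, θ₁=-0.095, ω₁=0.241, θ₂=0.097, ω₂=1.232, θ₃=-0.192, ω₃=-1.000
apply F[6]=-10.000 → step 7: x=-0.042, v=-0.601, θ₁=-0.090, ω₁=0.290, θ₂=0.124, ω₂=1.470, θ₃=-0.214, ω₃=-1.206
apply F[7]=-10.000 → step 8: x=-0.054, v=-0.693, θ₁=-0.083, ω₁=0.348, θ₂=0.156, ω₂=1.710, θ₃=-0.241, ω₃=-1.415
apply F[8]=-10.000 → step 9: x=-0.069, v=-0.786, θ₁=-0.076, ω₁=0.419, θ₂=0.192, ω₂=1.947, θ₃=-0.271, ω₃=-1.621
apply F[9]=-10.000 → step 10: x=-0.086, v=-0.881, θ₁=-0.066, ω₁=0.507, θ₂=0.233, ω₂=2.174, θ₃=-0.305, ω₃=-1.816
apply F[10]=-10.000 → step 11: x=-0.105, v=-0.978, θ₁=-0.055, ω₁=0.615, θ₂=0.279, ω₂=2.384, θ₃=-0.343, ω₃=-1.990
apply F[11]=-10.000 → step 12: x=-0.125, v=-1.077, θ₁=-0.042, ω₁=0.746, θ₂=0.329, ω₂=2.574, θ₃=-0.385, ω₃=-2.140
apply F[12]=-10.000 → step 13: x=-0.148, v=-1.178, θ₁=-0.025, ω₁=0.901, θ₂=0.382, ω₂=2.741, θ₃=-0.429, ω₃=-2.262
apply F[13]=-10.000 → step 14: x=-0.172, v=-1.280, θ₁=-0.005, ω₁=1.080, θ₂=0.438, ω₂=2.887, θ₃=-0.475, ω₃=-2.355
apply F[14]=-10.000 → step 15: x=-0.199, v=-1.384, θ₁=0.018, ω₁=1.286, θ₂=0.497, ω₂=3.011, θ₃=-0.523, ω₃=-2.420
apply F[15]=-10.000 → step 16: x=-0.228, v=-1.490, θ₁=0.046, ω₁=1.518, θ₂=0.558, ω₂=3.116, θ₃=-0.572, ω₃=-2.457
apply F[16]=-10.000 → step 17: x=-0.258, v=-1.597, θ₁=0.079, ω₁=1.778, θ₂=0.622, ω₂=3.202, θ₃=-0.621, ω₃=-2.468
apply F[17]=-10.000 → step 18: x=-0.291, v=-1.706, θ₁=0.118, ω₁=2.067, θ₂=0.686, ω₂=3.270, θ₃=-0.670, ω₃=-2.454
apply F[18]=-10.000 → step 19: x=-0.327, v=-1.815, θ₁=0.162, ω₁=2.387, θ₂=0.752, ω₂=3.319, θ₃=-0.719, ω₃=-2.413
apply F[19]=-10.000 → step 20: x=-0.364, v=-1.925, θ₁=0.213, ω₁=2.739, θ₂=0.819, ω₂=3.347, θ₃=-0.767, ω₃=-2.343
apply F[20]=-10.000 → step 21: x=-0.404, v=-2.033, θ₁=0.272, ω₁=3.124, θ₂=0.886, ω₂=3.353, θ₃=-0.812, ω₃=-2.243
apply F[21]=-10.000 → step 22: x=-0.445, v=-2.138, θ₁=0.339, ω₁=3.543, θ₂=0.953, ω₂=3.333, θ₃=-0.856, ω₃=-2.107
apply F[22]=-10.000 → step 23: x=-0.489, v=-2.237, θ₁=0.414, ω₁=3.993, θ₂=1.019, ω₂=3.285, θ₃=-0.896, ω₃=-1.930
apply F[23]=-10.000 → step 24: x=-0.535, v=-2.325, θ₁=0.498, ω₁=4.472, θ₂=1.084, ω₂=3.208, θ₃=-0.933, ω₃=-1.706
apply F[24]=-10.000 → step 25: x=-0.582, v=-2.399, θ₁=0.593, ω₁=4.976, θ₂=1.147, ω₂=3.103, θ₃=-0.964, ω₃=-1.427
apply F[25]=-10.000 → step 26: x=-0.631, v=-2.450, θ₁=0.698, ω₁=5.499, θ₂=1.208, ω₂=2.974, θ₃=-0.990, ω₃=-1.083
apply F[26]=-10.000 → step 27: x=-0.680, v=-2.472, θ₁=0.813, ω₁=6.034, θ₂=1.266, ω₂=2.834, θ₃=-1.007, ω₃=-0.666
|θ₂| = 0.622 > 0.569 first at step 17.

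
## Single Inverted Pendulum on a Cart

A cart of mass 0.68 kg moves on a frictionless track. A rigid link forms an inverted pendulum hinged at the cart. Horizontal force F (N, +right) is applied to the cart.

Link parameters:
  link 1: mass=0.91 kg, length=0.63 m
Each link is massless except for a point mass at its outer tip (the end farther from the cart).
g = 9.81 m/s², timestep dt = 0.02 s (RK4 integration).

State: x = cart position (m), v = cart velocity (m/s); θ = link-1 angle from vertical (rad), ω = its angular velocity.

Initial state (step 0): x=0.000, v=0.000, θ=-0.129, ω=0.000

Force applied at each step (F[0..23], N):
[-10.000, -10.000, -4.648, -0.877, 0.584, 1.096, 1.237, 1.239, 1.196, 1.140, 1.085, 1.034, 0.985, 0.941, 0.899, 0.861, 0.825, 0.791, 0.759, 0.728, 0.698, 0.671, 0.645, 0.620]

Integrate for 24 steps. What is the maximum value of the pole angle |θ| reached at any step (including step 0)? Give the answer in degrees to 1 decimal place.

Answer: 7.4°

Derivation:
apply F[0]=-10.000 → step 1: x=-0.003, v=-0.255, θ=-0.125, ω=0.363
apply F[1]=-10.000 → step 2: x=-0.010, v=-0.514, θ=-0.114, ω=0.732
apply F[2]=-4.648 → step 3: x=-0.022, v=-0.622, θ=-0.098, ω=0.870
apply F[3]=-0.877 → step 4: x=-0.034, v=-0.626, θ=-0.081, ω=0.848
apply F[4]=+0.584 → step 5: x=-0.046, v=-0.590, θ=-0.065, ω=0.769
apply F[5]=+1.096 → step 6: x=-0.058, v=-0.544, θ=-0.051, ω=0.677
apply F[6]=+1.237 → step 7: x=-0.068, v=-0.496, θ=-0.038, ω=0.588
apply F[7]=+1.239 → step 8: x=-0.077, v=-0.452, θ=-0.027, ω=0.507
apply F[8]=+1.196 → step 9: x=-0.086, v=-0.411, θ=-0.018, ω=0.435
apply F[9]=+1.140 → step 10: x=-0.094, v=-0.374, θ=-0.010, ω=0.372
apply F[10]=+1.085 → step 11: x=-0.101, v=-0.340, θ=-0.003, ω=0.317
apply F[11]=+1.034 → step 12: x=-0.108, v=-0.310, θ=0.003, ω=0.269
apply F[12]=+0.985 → step 13: x=-0.113, v=-0.282, θ=0.008, ω=0.227
apply F[13]=+0.941 → step 14: x=-0.119, v=-0.257, θ=0.012, ω=0.191
apply F[14]=+0.899 → step 15: x=-0.124, v=-0.234, θ=0.016, ω=0.159
apply F[15]=+0.861 → step 16: x=-0.128, v=-0.214, θ=0.019, ω=0.131
apply F[16]=+0.825 → step 17: x=-0.132, v=-0.195, θ=0.021, ω=0.107
apply F[17]=+0.791 → step 18: x=-0.136, v=-0.177, θ=0.023, ω=0.086
apply F[18]=+0.759 → step 19: x=-0.139, v=-0.161, θ=0.024, ω=0.068
apply F[19]=+0.728 → step 20: x=-0.142, v=-0.146, θ=0.026, ω=0.052
apply F[20]=+0.698 → step 21: x=-0.145, v=-0.133, θ=0.027, ω=0.039
apply F[21]=+0.671 → step 22: x=-0.148, v=-0.120, θ=0.027, ω=0.027
apply F[22]=+0.645 → step 23: x=-0.150, v=-0.108, θ=0.028, ω=0.017
apply F[23]=+0.620 → step 24: x=-0.152, v=-0.097, θ=0.028, ω=0.008
Max |angle| over trajectory = 0.129 rad = 7.4°.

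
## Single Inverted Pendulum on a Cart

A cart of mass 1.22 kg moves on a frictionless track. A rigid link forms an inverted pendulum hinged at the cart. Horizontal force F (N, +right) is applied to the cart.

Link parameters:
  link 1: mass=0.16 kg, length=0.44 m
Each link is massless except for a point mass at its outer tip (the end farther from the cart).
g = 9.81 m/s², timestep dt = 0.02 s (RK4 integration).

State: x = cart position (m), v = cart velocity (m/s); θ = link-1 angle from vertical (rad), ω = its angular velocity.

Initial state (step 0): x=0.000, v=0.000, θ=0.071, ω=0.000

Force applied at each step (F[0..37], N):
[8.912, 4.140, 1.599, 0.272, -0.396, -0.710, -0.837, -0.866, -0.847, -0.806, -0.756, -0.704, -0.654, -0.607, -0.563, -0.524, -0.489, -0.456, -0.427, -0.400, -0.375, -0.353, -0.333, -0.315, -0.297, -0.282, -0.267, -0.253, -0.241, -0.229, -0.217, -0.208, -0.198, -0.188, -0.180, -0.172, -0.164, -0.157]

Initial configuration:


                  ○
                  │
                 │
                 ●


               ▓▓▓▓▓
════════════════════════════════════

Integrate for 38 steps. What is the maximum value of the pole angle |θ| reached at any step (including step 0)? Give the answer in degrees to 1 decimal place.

Answer: 4.1°

Derivation:
apply F[0]=+8.912 → step 1: x=0.001, v=0.144, θ=0.068, ω=-0.296
apply F[1]=+4.140 → step 2: x=0.005, v=0.210, θ=0.061, ω=-0.417
apply F[2]=+1.599 → step 3: x=0.009, v=0.235, θ=0.052, ω=-0.448
apply F[3]=+0.272 → step 4: x=0.014, v=0.238, θ=0.043, ω=-0.434
apply F[4]=-0.396 → step 5: x=0.019, v=0.231, θ=0.035, ω=-0.399
apply F[5]=-0.710 → step 6: x=0.023, v=0.218, θ=0.028, ω=-0.357
apply F[6]=-0.837 → step 7: x=0.028, v=0.204, θ=0.021, ω=-0.314
apply F[7]=-0.866 → step 8: x=0.032, v=0.189, θ=0.015, ω=-0.273
apply F[8]=-0.847 → step 9: x=0.035, v=0.175, θ=0.010, ω=-0.235
apply F[9]=-0.806 → step 10: x=0.039, v=0.162, θ=0.006, ω=-0.201
apply F[10]=-0.756 → step 11: x=0.042, v=0.149, θ=0.002, ω=-0.171
apply F[11]=-0.704 → step 12: x=0.045, v=0.138, θ=-0.001, ω=-0.145
apply F[12]=-0.654 → step 13: x=0.047, v=0.127, θ=-0.004, ω=-0.122
apply F[13]=-0.607 → step 14: x=0.050, v=0.117, θ=-0.006, ω=-0.101
apply F[14]=-0.563 → step 15: x=0.052, v=0.108, θ=-0.008, ω=-0.084
apply F[15]=-0.524 → step 16: x=0.054, v=0.100, θ=-0.010, ω=-0.069
apply F[16]=-0.489 → step 17: x=0.056, v=0.092, θ=-0.011, ω=-0.056
apply F[17]=-0.456 → step 18: x=0.058, v=0.085, θ=-0.012, ω=-0.045
apply F[18]=-0.427 → step 19: x=0.059, v=0.078, θ=-0.013, ω=-0.035
apply F[19]=-0.400 → step 20: x=0.061, v=0.072, θ=-0.013, ω=-0.027
apply F[20]=-0.375 → step 21: x=0.062, v=0.066, θ=-0.014, ω=-0.019
apply F[21]=-0.353 → step 22: x=0.063, v=0.061, θ=-0.014, ω=-0.013
apply F[22]=-0.333 → step 23: x=0.065, v=0.056, θ=-0.014, ω=-0.008
apply F[23]=-0.315 → step 24: x=0.066, v=0.051, θ=-0.014, ω=-0.003
apply F[24]=-0.297 → step 25: x=0.067, v=0.046, θ=-0.014, ω=0.000
apply F[25]=-0.282 → step 26: x=0.068, v=0.042, θ=-0.014, ω=0.004
apply F[26]=-0.267 → step 27: x=0.068, v=0.038, θ=-0.014, ω=0.006
apply F[27]=-0.253 → step 28: x=0.069, v=0.034, θ=-0.014, ω=0.009
apply F[28]=-0.241 → step 29: x=0.070, v=0.031, θ=-0.014, ω=0.011
apply F[29]=-0.229 → step 30: x=0.070, v=0.027, θ=-0.014, ω=0.012
apply F[30]=-0.217 → step 31: x=0.071, v=0.024, θ=-0.013, ω=0.014
apply F[31]=-0.208 → step 32: x=0.071, v=0.021, θ=-0.013, ω=0.015
apply F[32]=-0.198 → step 33: x=0.072, v=0.018, θ=-0.013, ω=0.016
apply F[33]=-0.188 → step 34: x=0.072, v=0.015, θ=-0.012, ω=0.016
apply F[34]=-0.180 → step 35: x=0.072, v=0.013, θ=-0.012, ω=0.017
apply F[35]=-0.172 → step 36: x=0.073, v=0.010, θ=-0.012, ω=0.017
apply F[36]=-0.164 → step 37: x=0.073, v=0.008, θ=-0.011, ω=0.017
apply F[37]=-0.157 → step 38: x=0.073, v=0.006, θ=-0.011, ω=0.017
Max |angle| over trajectory = 0.071 rad = 4.1°.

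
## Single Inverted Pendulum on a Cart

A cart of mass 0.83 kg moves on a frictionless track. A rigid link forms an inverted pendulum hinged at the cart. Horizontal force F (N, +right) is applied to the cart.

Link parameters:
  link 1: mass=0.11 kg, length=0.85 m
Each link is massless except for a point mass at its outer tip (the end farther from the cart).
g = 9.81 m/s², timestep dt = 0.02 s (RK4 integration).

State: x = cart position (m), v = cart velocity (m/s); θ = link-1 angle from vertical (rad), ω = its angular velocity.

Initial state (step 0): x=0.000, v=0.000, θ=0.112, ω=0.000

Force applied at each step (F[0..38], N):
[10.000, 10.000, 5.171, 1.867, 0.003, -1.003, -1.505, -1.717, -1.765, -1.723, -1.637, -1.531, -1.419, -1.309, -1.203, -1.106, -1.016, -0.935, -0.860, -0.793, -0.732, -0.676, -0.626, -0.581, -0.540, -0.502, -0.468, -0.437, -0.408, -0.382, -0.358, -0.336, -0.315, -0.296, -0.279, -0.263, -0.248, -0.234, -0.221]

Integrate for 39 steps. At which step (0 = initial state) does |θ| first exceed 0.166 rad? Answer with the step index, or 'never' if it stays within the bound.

Answer: never

Derivation:
apply F[0]=+10.000 → step 1: x=0.002, v=0.238, θ=0.109, ω=-0.252
apply F[1]=+10.000 → step 2: x=0.010, v=0.476, θ=0.102, ω=-0.506
apply F[2]=+5.171 → step 3: x=0.020, v=0.598, θ=0.091, ω=-0.627
apply F[3]=+1.867 → step 4: x=0.033, v=0.640, θ=0.078, ω=-0.658
apply F[4]=+0.003 → step 5: x=0.045, v=0.639, θ=0.065, ω=-0.639
apply F[5]=-1.003 → step 6: x=0.058, v=0.613, θ=0.052, ω=-0.596
apply F[6]=-1.505 → step 7: x=0.070, v=0.576, θ=0.041, ω=-0.541
apply F[7]=-1.717 → step 8: x=0.081, v=0.533, θ=0.031, ω=-0.483
apply F[8]=-1.765 → step 9: x=0.091, v=0.490, θ=0.022, ω=-0.426
apply F[9]=-1.723 → step 10: x=0.101, v=0.448, θ=0.014, ω=-0.373
apply F[10]=-1.637 → step 11: x=0.109, v=0.409, θ=0.007, ω=-0.324
apply F[11]=-1.531 → step 12: x=0.117, v=0.372, θ=0.001, ω=-0.279
apply F[12]=-1.419 → step 13: x=0.124, v=0.337, θ=-0.004, ω=-0.239
apply F[13]=-1.309 → step 14: x=0.130, v=0.306, θ=-0.009, ω=-0.204
apply F[14]=-1.203 → step 15: x=0.136, v=0.277, θ=-0.013, ω=-0.173
apply F[15]=-1.106 → step 16: x=0.142, v=0.251, θ=-0.016, ω=-0.145
apply F[16]=-1.016 → step 17: x=0.146, v=0.227, θ=-0.018, ω=-0.121
apply F[17]=-0.935 → step 18: x=0.151, v=0.205, θ=-0.021, ω=-0.100
apply F[18]=-0.860 → step 19: x=0.155, v=0.185, θ=-0.022, ω=-0.081
apply F[19]=-0.793 → step 20: x=0.158, v=0.166, θ=-0.024, ω=-0.064
apply F[20]=-0.732 → step 21: x=0.161, v=0.149, θ=-0.025, ω=-0.050
apply F[21]=-0.676 → step 22: x=0.164, v=0.134, θ=-0.026, ω=-0.038
apply F[22]=-0.626 → step 23: x=0.167, v=0.119, θ=-0.027, ω=-0.027
apply F[23]=-0.581 → step 24: x=0.169, v=0.106, θ=-0.027, ω=-0.017
apply F[24]=-0.540 → step 25: x=0.171, v=0.094, θ=-0.027, ω=-0.009
apply F[25]=-0.502 → step 26: x=0.173, v=0.082, θ=-0.027, ω=-0.002
apply F[26]=-0.468 → step 27: x=0.174, v=0.072, θ=-0.027, ω=0.004
apply F[27]=-0.437 → step 28: x=0.175, v=0.062, θ=-0.027, ω=0.009
apply F[28]=-0.408 → step 29: x=0.177, v=0.053, θ=-0.027, ω=0.014
apply F[29]=-0.382 → step 30: x=0.178, v=0.044, θ=-0.027, ω=0.018
apply F[30]=-0.358 → step 31: x=0.178, v=0.036, θ=-0.026, ω=0.021
apply F[31]=-0.336 → step 32: x=0.179, v=0.029, θ=-0.026, ω=0.024
apply F[32]=-0.315 → step 33: x=0.180, v=0.022, θ=-0.025, ω=0.026
apply F[33]=-0.296 → step 34: x=0.180, v=0.016, θ=-0.025, ω=0.028
apply F[34]=-0.279 → step 35: x=0.180, v=0.010, θ=-0.024, ω=0.029
apply F[35]=-0.263 → step 36: x=0.180, v=0.004, θ=-0.024, ω=0.030
apply F[36]=-0.248 → step 37: x=0.180, v=-0.002, θ=-0.023, ω=0.031
apply F[37]=-0.234 → step 38: x=0.180, v=-0.007, θ=-0.022, ω=0.032
apply F[38]=-0.221 → step 39: x=0.180, v=-0.011, θ=-0.022, ω=0.032
max |θ| = 0.112 ≤ 0.166 over all 40 states.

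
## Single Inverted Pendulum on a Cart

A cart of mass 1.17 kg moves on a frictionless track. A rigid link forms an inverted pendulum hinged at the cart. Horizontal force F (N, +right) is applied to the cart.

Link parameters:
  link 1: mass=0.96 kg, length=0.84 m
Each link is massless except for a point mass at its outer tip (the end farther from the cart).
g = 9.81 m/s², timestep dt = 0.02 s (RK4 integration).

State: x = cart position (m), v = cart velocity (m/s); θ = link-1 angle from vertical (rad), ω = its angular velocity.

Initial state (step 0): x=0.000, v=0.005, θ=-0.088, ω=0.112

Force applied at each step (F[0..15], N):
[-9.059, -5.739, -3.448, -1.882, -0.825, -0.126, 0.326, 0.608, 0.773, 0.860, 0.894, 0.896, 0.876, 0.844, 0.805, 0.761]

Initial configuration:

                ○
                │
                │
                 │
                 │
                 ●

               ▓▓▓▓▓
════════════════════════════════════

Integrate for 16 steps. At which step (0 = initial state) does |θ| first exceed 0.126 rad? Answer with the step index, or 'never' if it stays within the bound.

apply F[0]=-9.059 → step 1: x=-0.001, v=-0.135, θ=-0.084, ω=0.258
apply F[1]=-5.739 → step 2: x=-0.005, v=-0.220, θ=-0.078, ω=0.340
apply F[2]=-3.448 → step 3: x=-0.010, v=-0.267, θ=-0.071, ω=0.378
apply F[3]=-1.882 → step 4: x=-0.015, v=-0.288, θ=-0.064, ω=0.388
apply F[4]=-0.825 → step 5: x=-0.021, v=-0.293, θ=-0.056, ω=0.379
apply F[5]=-0.126 → step 6: x=-0.027, v=-0.287, θ=-0.048, ω=0.360
apply F[6]=+0.326 → step 7: x=-0.032, v=-0.274, θ=-0.042, ω=0.334
apply F[7]=+0.608 → step 8: x=-0.038, v=-0.257, θ=-0.035, ω=0.305
apply F[8]=+0.773 → step 9: x=-0.043, v=-0.239, θ=-0.029, ω=0.276
apply F[9]=+0.860 → step 10: x=-0.047, v=-0.220, θ=-0.024, ω=0.247
apply F[10]=+0.894 → step 11: x=-0.052, v=-0.201, θ=-0.019, ω=0.220
apply F[11]=+0.896 → step 12: x=-0.055, v=-0.183, θ=-0.015, ω=0.194
apply F[12]=+0.876 → step 13: x=-0.059, v=-0.166, θ=-0.012, ω=0.171
apply F[13]=+0.844 → step 14: x=-0.062, v=-0.150, θ=-0.008, ω=0.149
apply F[14]=+0.805 → step 15: x=-0.065, v=-0.135, θ=-0.006, ω=0.130
apply F[15]=+0.761 → step 16: x=-0.067, v=-0.122, θ=-0.003, ω=0.113
max |θ| = 0.088 ≤ 0.126 over all 17 states.

Answer: never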